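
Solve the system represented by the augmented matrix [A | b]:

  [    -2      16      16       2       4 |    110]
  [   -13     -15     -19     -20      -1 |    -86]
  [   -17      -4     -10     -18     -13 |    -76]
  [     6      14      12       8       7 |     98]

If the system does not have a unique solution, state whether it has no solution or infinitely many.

Row-reduce:
R1 ← R1 / (-2).
R2 ← R2 + 13·R1.
R3 ← R3 + 17·R1.
R4 ← R4 − 6·R1.
R2 ← R2 / (-119).
R1 ← R1 + 8·R2.
R3 ← R3 + 140·R2.
R4 ← R4 − 62·R2.
R3 ← R3 / (-22/17).
R1 ← R1 − 32/119·R3.
R2 ← R2 − 123/119·R3.
R4 ← R4 + 486/119·R3.
R4 ← R4 / (-1175/77).
R1 ← R1 − 155/77·R4.
R2 ← R2 − 513/154·R4.
R3 ← R3 + 65/22·R4.
Rank is 4 with 5 unknowns, leaving x_5 free.

infinitely many solutions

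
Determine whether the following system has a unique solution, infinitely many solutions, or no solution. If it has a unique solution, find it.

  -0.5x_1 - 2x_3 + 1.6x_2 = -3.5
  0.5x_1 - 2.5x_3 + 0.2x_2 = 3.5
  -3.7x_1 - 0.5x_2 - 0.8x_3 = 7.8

x_1 = -1, x_2 = -5, x_3 = -2

Row-reduce the augmented matrix:
R1 ← R1 / (-1/2).
R2 ← R2 − 1/2·R1.
R3 ← R3 + 37/10·R1.
R2 ← R2 / (9/5).
R1 ← R1 + 16/5·R2.
R3 ← R3 + 617/50·R2.
R3 ← R3 / (-337/20).
R1 ← R1 + 4·R3.
R2 ← R2 + 5/2·R3.
Reading off the reduced rows gives x_1 = -1, x_2 = -5, x_3 = -2.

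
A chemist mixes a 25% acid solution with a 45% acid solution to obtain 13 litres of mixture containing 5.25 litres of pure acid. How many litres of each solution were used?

Let a = litres of solution A, b = litres of solution B.
  a + b = 13
  (1/4)a + (9/20)b = 21/4
From equation 1: a = 13 − b.
Substitute into equation 2 and solve: b = 10.
Then a = 3.

litres of solution A: 3, litres of solution B: 10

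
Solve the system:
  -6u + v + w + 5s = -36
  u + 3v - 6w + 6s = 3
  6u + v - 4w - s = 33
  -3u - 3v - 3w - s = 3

u = 3, v = 0, w = -3, s = -3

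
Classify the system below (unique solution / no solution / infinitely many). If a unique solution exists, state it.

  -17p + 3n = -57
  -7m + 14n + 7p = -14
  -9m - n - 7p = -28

m = 1, n = -2, p = 3

Row-reduce the augmented matrix:
Swap R1 and R2.
R1 ← R1 / (-7).
R3 ← R3 + 9·R1.
R2 ← R2 / (3).
R1 ← R1 + 2·R2.
R3 ← R3 + 19·R2.
R3 ← R3 / (-371/3).
R1 ← R1 + 37/3·R3.
R2 ← R2 + 17/3·R3.
Reading off the reduced rows gives m = 1, n = -2, p = 3.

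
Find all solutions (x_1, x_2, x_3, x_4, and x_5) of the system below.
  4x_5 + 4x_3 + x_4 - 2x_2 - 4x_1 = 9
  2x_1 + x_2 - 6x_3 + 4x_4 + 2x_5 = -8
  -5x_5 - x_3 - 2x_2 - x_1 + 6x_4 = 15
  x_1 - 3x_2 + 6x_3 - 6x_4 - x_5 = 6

Row-reduce:
R1 ← R1 / (-4).
R2 ← R2 − 2·R1.
R3 ← R3 + 1·R1.
R4 ← R4 − 1·R1.
Swap R2 and R3.
R2 ← R2 / (-3/2).
R1 ← R1 − 1/2·R2.
R4 ← R4 + 7/2·R2.
R3 ← R3 / (-4).
R1 ← R1 + 5/3·R3.
R2 ← R2 − 4/3·R3.
R4 ← R4 − 35/3·R3.
R4 ← R4 / (-145/24).
R1 ← R1 + 5/24·R4.
R2 ← R2 + 7/3·R4.
R3 ← R3 + 9/8·R4.
Rank is 4 with 5 unknowns, leaving x_5 free.

infinitely many solutions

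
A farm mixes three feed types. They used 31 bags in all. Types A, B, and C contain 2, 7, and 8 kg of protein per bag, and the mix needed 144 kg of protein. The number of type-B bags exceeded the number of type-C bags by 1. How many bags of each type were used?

type-A bags: 16, type-B bags: 8, type-C bags: 7

Let a = type-A bags, b = type-B bags, c = type-C bags.
  a + b + c = 31
  2a + 7b + 8c = 144
  b - c = 1
Row-reduce the augmented matrix:
R2 ← R2 − 2·R1.
R2 ← R2 / (5).
R1 ← R1 − 1·R2.
R3 ← R3 − 1·R2.
R3 ← R3 / (-11/5).
R1 ← R1 + 1/5·R3.
R2 ← R2 − 6/5·R3.
Reading off the reduced rows gives a = 16, b = 8, c = 7.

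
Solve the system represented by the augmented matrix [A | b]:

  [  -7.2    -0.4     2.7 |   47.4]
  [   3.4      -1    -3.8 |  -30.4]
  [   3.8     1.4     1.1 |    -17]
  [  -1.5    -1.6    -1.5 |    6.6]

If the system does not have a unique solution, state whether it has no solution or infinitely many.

Row-reduce the augmented matrix:
R1 ← R1 / (-36/5).
R2 ← R2 − 17/5·R1.
R3 ← R3 − 19/5·R1.
R4 ← R4 + 3/2·R1.
R2 ← R2 / (-107/90).
R1 ← R1 − 1/18·R2.
R3 ← R3 − 107/90·R2.
R4 ← R4 + 91/60·R2.
Swap R3 and R4.
R3 ← R3 / (4959/4280).
R1 ← R1 + 211/428·R3.
R2 ← R2 − 909/428·R3.
R4 reduces to 0 = 0, so the extra equation is consistent.
Reading off the reduced rows gives x_1 = -4, x_2 = -6, x_3 = 6.

x_1 = -4, x_2 = -6, x_3 = 6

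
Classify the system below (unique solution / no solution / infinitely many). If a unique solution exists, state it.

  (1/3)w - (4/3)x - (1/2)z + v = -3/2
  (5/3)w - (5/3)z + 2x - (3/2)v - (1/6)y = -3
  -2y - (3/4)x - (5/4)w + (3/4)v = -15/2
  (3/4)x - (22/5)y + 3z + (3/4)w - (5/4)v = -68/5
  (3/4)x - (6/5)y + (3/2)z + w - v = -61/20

Row-reduce:
R1 ← R1 / (-4/3).
R2 ← R2 − 2·R1.
R3 ← R3 + 3/4·R1.
R4 ← R4 − 3/4·R1.
R5 ← R5 − 3/4·R1.
R2 ← R2 / (-1/6).
R3 ← R3 + 2·R2.
R4 ← R4 + 22/5·R2.
R5 ← R5 + 6/5·R2.
R3 ← R3 / (937/32).
R1 ← R1 − 3/8·R3.
R2 ← R2 − 29/2·R3.
R4 ← R4 − 10643/160·R3.
R5 ← R5 − 2979/160·R3.
R4 ← R4 / (11371/1874).
R1 ← R1 − 95/937·R4.
R2 ← R2 − 550/937·R4.
R3 ← R3 + 878/937·R4.
R5 ← R5 − 11371/3748·R4.
Rank is 4 with 5 unknowns, leaving v free.

infinitely many solutions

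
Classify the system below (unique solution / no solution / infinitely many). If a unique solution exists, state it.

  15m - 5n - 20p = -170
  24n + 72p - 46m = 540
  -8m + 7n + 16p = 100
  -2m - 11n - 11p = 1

m = -6, n = -4, p = 5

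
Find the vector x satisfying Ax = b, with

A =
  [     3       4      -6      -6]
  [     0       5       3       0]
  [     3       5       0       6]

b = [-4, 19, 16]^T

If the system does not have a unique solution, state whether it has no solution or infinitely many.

infinitely many solutions

Row-reduce:
R1 ← R1 / (3).
R3 ← R3 − 3·R1.
R2 ← R2 / (5).
R1 ← R1 − 4/3·R2.
R3 ← R3 − 1·R2.
R3 ← R3 / (27/5).
R1 ← R1 + 14/5·R3.
R2 ← R2 − 3/5·R3.
Rank is 3 with 4 unknowns, leaving x_4 free.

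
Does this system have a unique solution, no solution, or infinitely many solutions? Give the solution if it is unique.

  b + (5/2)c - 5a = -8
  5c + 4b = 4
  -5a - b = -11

Row-reduce:
R1 ← R1 / (-5).
R3 ← R3 + 5·R1.
R2 ← R2 / (4).
R1 ← R1 + 1/5·R2.
R3 ← R3 + 2·R2.
Row 3 reduces to 0 = -1, a contradiction. The system is inconsistent.

no solution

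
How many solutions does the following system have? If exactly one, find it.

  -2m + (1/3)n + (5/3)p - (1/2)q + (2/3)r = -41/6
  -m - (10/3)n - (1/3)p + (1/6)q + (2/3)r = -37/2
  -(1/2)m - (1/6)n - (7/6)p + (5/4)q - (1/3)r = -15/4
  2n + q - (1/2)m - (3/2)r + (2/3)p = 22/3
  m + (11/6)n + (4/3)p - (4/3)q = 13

Row-reduce:
R1 ← R1 / (-2).
R2 ← R2 + 1·R1.
R3 ← R3 + 1/2·R1.
R4 ← R4 + 1/2·R1.
R5 ← R5 − 1·R1.
R2 ← R2 / (-7/2).
R1 ← R1 + 1/6·R2.
R3 ← R3 + 1/4·R2.
R4 ← R4 − 23/12·R2.
R5 ← R5 − 2·R2.
R3 ← R3 / (-3/2).
R1 ← R1 + 7/9·R3.
R2 ← R2 − 1/3·R3.
R4 ← R4 + 7/18·R3.
R5 ← R5 − 3/2·R3.
R4 ← R4 / (1139/1134).
R1 ← R1 + 265/567·R4.
R2 ← R2 − 34/189·R4.
R3 ← R3 + 113/126·R4.
Rank is 4 with 5 unknowns, leaving r free.

infinitely many solutions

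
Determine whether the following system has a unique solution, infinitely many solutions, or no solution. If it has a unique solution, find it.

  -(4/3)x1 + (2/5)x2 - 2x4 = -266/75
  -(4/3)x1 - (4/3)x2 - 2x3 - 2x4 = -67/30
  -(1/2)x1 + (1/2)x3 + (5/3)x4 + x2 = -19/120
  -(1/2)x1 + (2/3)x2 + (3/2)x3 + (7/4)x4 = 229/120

x1 = 1/2, x2 = -11/5, x3 = 5/4, x4 = 1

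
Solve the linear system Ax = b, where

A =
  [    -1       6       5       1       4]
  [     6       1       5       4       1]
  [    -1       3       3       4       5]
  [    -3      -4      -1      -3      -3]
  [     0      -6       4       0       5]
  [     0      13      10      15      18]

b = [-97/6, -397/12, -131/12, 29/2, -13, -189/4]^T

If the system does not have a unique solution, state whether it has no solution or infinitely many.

Row-reduce the augmented matrix:
R1 ← R1 / (-1).
R2 ← R2 − 6·R1.
R3 ← R3 + 1·R1.
R4 ← R4 + 3·R1.
R2 ← R2 / (37).
R1 ← R1 + 6·R2.
R3 ← R3 + 3·R2.
R4 ← R4 + 22·R2.
R5 ← R5 + 6·R2.
R6 ← R6 − 13·R2.
R3 ← R3 / (31/37).
R1 ← R1 − 25/37·R3.
R2 ← R2 − 35/37·R3.
R4 ← R4 − 178/37·R3.
R5 ← R5 − 358/37·R3.
R6 ← R6 + 85/37·R3.
R4 ← R4 / (-680/31).
R1 ← R1 + 76/31·R4.
R2 ← R2 + 125/31·R4.
R3 ← R3 − 141/31·R4.
R5 ← R5 + 1314/31·R4.
R6 ← R6 − 680/31·R4.
R5 ← R5 / (2701/340).
R1 ← R1 + 73/170·R5.
R2 ← R2 − 65/136·R5.
R3 ← R3 + 13/680·R5.
R4 ← R4 − 543/680·R5.
R6 reduces to 0 = 0, so the extra equation is consistent.
Reading off the reduced rows gives x_1 = -8/3, x_2 = -1/4, x_3 = -3, x_4 = -1/3, x_5 = -1/2.

x_1 = -8/3, x_2 = -1/4, x_3 = -3, x_4 = -1/3, x_5 = -1/2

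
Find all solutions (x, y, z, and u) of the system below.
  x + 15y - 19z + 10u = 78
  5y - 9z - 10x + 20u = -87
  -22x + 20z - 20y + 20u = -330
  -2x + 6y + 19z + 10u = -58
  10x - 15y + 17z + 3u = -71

Row-reduce the augmented matrix:
R2 ← R2 + 10·R1.
R3 ← R3 + 22·R1.
R4 ← R4 + 2·R1.
R5 ← R5 − 10·R1.
R2 ← R2 / (155).
R1 ← R1 − 15·R2.
R3 ← R3 − 310·R2.
R4 ← R4 − 36·R2.
R5 ← R5 + 165·R2.
Swap R3 and R4.
R3 ← R3 / (4219/155).
R1 ← R1 − 8/31·R3.
R2 ← R2 + 199/155·R3.
R5 ← R5 + 150/31·R3.
Swap R4 and R5.
R4 ← R4 / (131297/4219).
R1 ← R1 + 6890/4219·R4.
R2 ← R2 − 3690/4219·R4.
R3 ← R3 − 330/4219·R4.
R5 reduces to 0 = 0, so the extra equation is consistent.
Reading off the reduced rows gives x = 5, y = 5, z = -2, u = -4.

x = 5, y = 5, z = -2, u = -4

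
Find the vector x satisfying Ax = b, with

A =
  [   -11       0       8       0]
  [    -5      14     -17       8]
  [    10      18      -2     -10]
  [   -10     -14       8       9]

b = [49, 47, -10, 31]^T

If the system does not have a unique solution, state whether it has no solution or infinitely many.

Row-reduce the augmented matrix:
R1 ← R1 / (-11).
R2 ← R2 + 5·R1.
R3 ← R3 − 10·R1.
R4 ← R4 + 10·R1.
R2 ← R2 / (14).
R3 ← R3 − 18·R2.
R4 ← R4 + 14·R2.
R3 ← R3 / (2449/77).
R1 ← R1 + 8/11·R3.
R2 ← R2 + 227/154·R3.
R4 ← R4 + 219/11·R3.
R4 ← R4 / (10535/2449).
R1 ← R1 + 1136/2449·R4.
R2 ← R2 + 903/2449·R4.
R3 ← R3 + 1562/2449·R4.
Reading off the reduced rows gives x_1 = -3, x_2 = 3, x_3 = 2, x_4 = 3.

x_1 = -3, x_2 = 3, x_3 = 2, x_4 = 3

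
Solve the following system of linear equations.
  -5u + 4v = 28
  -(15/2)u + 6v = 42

infinitely many solutions

Row-reduce:
R1 ← R1 / (-5).
R2 ← R2 + 15/2·R1.
Rank is 1 with 2 unknowns, leaving v free.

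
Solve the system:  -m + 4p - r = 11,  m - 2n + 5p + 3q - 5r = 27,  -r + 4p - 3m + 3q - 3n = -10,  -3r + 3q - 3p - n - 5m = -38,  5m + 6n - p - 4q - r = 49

Row-reduce the augmented matrix:
R1 ← R1 / (-1).
R2 ← R2 − 1·R1.
R3 ← R3 + 3·R1.
R4 ← R4 + 5·R1.
R5 ← R5 − 5·R1.
R2 ← R2 / (-2).
R3 ← R3 + 3·R2.
R4 ← R4 + 1·R2.
R5 ← R5 − 6·R2.
R3 ← R3 / (-43/2).
R1 ← R1 + 4·R3.
R2 ← R2 + 9/2·R3.
R4 ← R4 + 55/2·R3.
R5 ← R5 − 46·R3.
R4 ← R4 / (147/43).
R1 ← R1 − 12/43·R4.
R2 ← R2 + 51/43·R4.
R3 ← R3 − 3/43·R4.
R5 ← R5 − 77/43·R4.
R5 ← R5 / (30/7).
R1 ← R1 + 15/49·R5.
R2 ← R2 + 120/49·R5.
R3 ← R3 + 16/49·R5.
R4 ← R4 + 130/49·R5.
Reading off the reduced rows gives m = 6, n = 5, p = 4, q = 2, r = -1.

m = 6, n = 5, p = 4, q = 2, r = -1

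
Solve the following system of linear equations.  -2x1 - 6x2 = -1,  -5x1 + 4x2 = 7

Row-reduce the augmented matrix:
R1 ← R1 / (-2).
R2 ← R2 + 5·R1.
R2 ← R2 / (19).
R1 ← R1 − 3·R2.
Reading off the reduced rows gives x1 = -1, x2 = 1/2.

x1 = -1, x2 = 1/2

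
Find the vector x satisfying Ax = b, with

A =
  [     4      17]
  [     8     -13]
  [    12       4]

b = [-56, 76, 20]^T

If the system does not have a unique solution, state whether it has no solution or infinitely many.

x_1 = 3, x_2 = -4

Row-reduce the augmented matrix:
R1 ← R1 / (4).
R2 ← R2 − 8·R1.
R3 ← R3 − 12·R1.
R2 ← R2 / (-47).
R1 ← R1 − 17/4·R2.
R3 ← R3 + 47·R2.
R3 reduces to 0 = 0, so the extra equation is consistent.
Reading off the reduced rows gives x_1 = 3, x_2 = -4.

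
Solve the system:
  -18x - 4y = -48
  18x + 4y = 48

Row-reduce:
R1 ← R1 / (-18).
R2 ← R2 − 18·R1.
Rank is 1 with 2 unknowns, leaving y free.

infinitely many solutions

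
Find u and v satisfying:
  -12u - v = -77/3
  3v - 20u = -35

u = 2, v = 5/3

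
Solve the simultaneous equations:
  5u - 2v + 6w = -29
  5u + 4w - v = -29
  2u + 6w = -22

Row-reduce the augmented matrix:
R1 ← R1 / (5).
R2 ← R2 − 5·R1.
R3 ← R3 − 2·R1.
R1 ← R1 + 2/5·R2.
R3 ← R3 − 4/5·R2.
R3 ← R3 / (26/5).
R1 ← R1 − 2/5·R3.
R2 ← R2 + 2·R3.
Reading off the reduced rows gives u = -5, v = -4, w = -2.

u = -5, v = -4, w = -2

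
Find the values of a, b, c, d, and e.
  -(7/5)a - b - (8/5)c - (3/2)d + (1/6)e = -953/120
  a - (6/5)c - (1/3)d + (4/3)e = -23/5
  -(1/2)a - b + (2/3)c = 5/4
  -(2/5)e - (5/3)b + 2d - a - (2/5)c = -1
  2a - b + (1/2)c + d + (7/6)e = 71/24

a = 3/2, b = 0, c = 3, d = 1/2, e = -7/4

Row-reduce the augmented matrix:
R1 ← R1 / (-7/5).
R2 ← R2 − 1·R1.
R3 ← R3 + 1/2·R1.
R4 ← R4 + 1·R1.
R5 ← R5 − 2·R1.
R2 ← R2 / (-5/7).
R1 ← R1 − 5/7·R2.
R3 ← R3 + 9/14·R2.
R4 ← R4 + 20/21·R2.
R5 ← R5 + 17/7·R2.
R3 ← R3 / (251/75).
R1 ← R1 + 6/5·R3.
R2 ← R2 − 82/25·R3.
R4 ← R4 − 58/15·R3.
R5 ← R5 − 309/50·R3.
R4 ← R4 / (12943/4518).
R1 ← R1 − 235/753·R4.
R2 ← R2 − 305/1506·R4.
R3 ← R3 − 135/251·R4.
R5 ← R5 − 233/753·R4.
R5 ← R5 / (-710533/776580).
R1 ← R1 − 36452/38829·R5.
R2 ← R2 + 8179/12943·R5.
R3 ← R3 + 6311/25886·R5.
R4 ← R4 + 19801/64715·R5.
Reading off the reduced rows gives a = 3/2, b = 0, c = 3, d = 1/2, e = -7/4.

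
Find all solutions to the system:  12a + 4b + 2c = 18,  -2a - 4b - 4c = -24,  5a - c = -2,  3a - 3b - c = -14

Row-reduce:
R1 ← R1 / (12).
R2 ← R2 + 2·R1.
R3 ← R3 − 5·R1.
R4 ← R4 − 3·R1.
R2 ← R2 / (-10/3).
R1 ← R1 − 1/3·R2.
R3 ← R3 + 5/3·R2.
R4 ← R4 + 4·R2.
Swap R3 and R4.
R3 ← R3 / (29/10).
R1 ← R1 + 1/5·R3.
R2 ← R2 − 11/10·R3.
Row 4 reduces to 0 = 1, a contradiction. The system is inconsistent.

no solution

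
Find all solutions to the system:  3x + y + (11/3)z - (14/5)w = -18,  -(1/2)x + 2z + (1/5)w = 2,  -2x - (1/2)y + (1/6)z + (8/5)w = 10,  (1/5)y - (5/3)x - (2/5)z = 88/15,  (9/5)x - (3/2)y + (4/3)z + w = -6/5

no solution

Row-reduce:
R1 ← R1 / (3).
R2 ← R2 + 1/2·R1.
R3 ← R3 + 2·R1.
R4 ← R4 + 5/3·R1.
R5 ← R5 − 9/5·R1.
R2 ← R2 / (1/6).
R1 ← R1 − 1/3·R2.
R3 ← R3 − 1/6·R2.
R4 ← R4 − 34/45·R2.
R5 ← R5 + 21/10·R2.
Swap R3 and R4.
R3 ← R3 / (-51/5).
R1 ← R1 + 4·R3.
R2 ← R2 − 47/3·R3.
R5 ← R5 − 961/30·R3.
Swap R4 and R5.
R4 ← R4 / (-20296/11475).
R1 ← R1 + 202/765·R4.
R2 ← R2 + 4894/2295·R4.
R3 ← R3 − 26/765·R4.
Row 5 reduces to 0 = -1, a contradiction. The system is inconsistent.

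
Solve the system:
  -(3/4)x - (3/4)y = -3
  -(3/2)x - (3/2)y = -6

Row-reduce:
R1 ← R1 / (-3/4).
R2 ← R2 + 3/2·R1.
Rank is 1 with 2 unknowns, leaving y free.

infinitely many solutions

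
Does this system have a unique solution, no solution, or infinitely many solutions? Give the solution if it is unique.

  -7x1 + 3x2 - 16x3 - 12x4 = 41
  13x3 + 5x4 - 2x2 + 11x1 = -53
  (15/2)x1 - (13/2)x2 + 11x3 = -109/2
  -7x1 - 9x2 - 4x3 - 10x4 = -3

Row-reduce:
R1 ← R1 / (-7).
R2 ← R2 − 11·R1.
R3 ← R3 − 15/2·R1.
R4 ← R4 + 7·R1.
R2 ← R2 / (19/7).
R1 ← R1 + 3/7·R2.
R3 ← R3 + 23/7·R2.
R4 ← R4 + 12·R2.
R3 ← R3 / (-396/19).
R1 ← R1 − 7/19·R3.
R2 ← R2 + 85/19·R3.
R4 ← R4 + 792/19·R3.
Rank is 3 with 4 unknowns, leaving x4 free.

infinitely many solutions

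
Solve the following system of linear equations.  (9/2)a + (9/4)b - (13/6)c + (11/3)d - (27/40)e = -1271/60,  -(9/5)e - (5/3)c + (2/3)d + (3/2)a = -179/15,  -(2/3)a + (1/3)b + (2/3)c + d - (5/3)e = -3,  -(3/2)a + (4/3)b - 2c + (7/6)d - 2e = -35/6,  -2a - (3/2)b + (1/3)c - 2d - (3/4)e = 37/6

Row-reduce:
R1 ← R1 / (9/2).
R2 ← R2 − 3/2·R1.
R3 ← R3 + 2/3·R1.
R4 ← R4 + 3/2·R1.
R5 ← R5 + 2·R1.
R2 ← R2 / (-3/4).
R1 ← R1 − 1/2·R2.
R3 ← R3 − 2/3·R2.
R4 ← R4 − 25/12·R2.
R5 ← R5 + 1/2·R2.
R3 ← R3 / (-40/81).
R1 ← R1 + 10/9·R3.
R2 ← R2 − 34/27·R3.
R4 ← R4 + 433/81·R3.
R4 ← R4 / (-757/72).
R1 ← R1 + 23/12·R4.
R2 ← R2 − 41/12·R4.
R3 ← R3 + 17/8·R4.
Rank is 4 with 5 unknowns, leaving e free.

infinitely many solutions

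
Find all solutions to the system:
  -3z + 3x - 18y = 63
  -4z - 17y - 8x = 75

infinitely many solutions

Row-reduce:
R1 ← R1 / (3).
R2 ← R2 + 8·R1.
R2 ← R2 / (-65).
R1 ← R1 + 6·R2.
Rank is 2 with 3 unknowns, leaving z free.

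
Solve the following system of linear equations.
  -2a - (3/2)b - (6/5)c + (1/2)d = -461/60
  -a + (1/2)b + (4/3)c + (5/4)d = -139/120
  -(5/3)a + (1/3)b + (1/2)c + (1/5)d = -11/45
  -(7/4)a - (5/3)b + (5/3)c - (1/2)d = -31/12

a = 2/3, b = 13/5, c = 1, d = -5/2

Row-reduce the augmented matrix:
R1 ← R1 / (-2).
R2 ← R2 + 1·R1.
R3 ← R3 + 5/3·R1.
R4 ← R4 + 7/4·R1.
R2 ← R2 / (5/4).
R1 ← R1 − 3/4·R2.
R3 ← R3 − 19/12·R2.
R4 ← R4 + 17/48·R2.
R3 ← R3 / (-427/450).
R1 ← R1 + 14/25·R3.
R2 ← R2 − 116/75·R3.
R4 ← R4 − 1469/450·R3.
R4 ← R4 / (-590003/102480).
R1 ← R1 − 31/1220·R4.
R2 ← R2 + 3454/2135·R4.
R3 ← R3 − 1335/854·R4.
Reading off the reduced rows gives a = 2/3, b = 13/5, c = 1, d = -5/2.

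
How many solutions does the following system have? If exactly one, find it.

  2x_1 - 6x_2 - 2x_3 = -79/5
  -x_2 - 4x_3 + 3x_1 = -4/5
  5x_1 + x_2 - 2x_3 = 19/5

x_1 = 0, x_2 = 14/5, x_3 = -1/2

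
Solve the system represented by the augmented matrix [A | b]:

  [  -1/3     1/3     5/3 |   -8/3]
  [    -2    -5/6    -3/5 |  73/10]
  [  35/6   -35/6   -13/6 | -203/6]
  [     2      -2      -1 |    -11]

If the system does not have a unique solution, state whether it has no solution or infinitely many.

no solution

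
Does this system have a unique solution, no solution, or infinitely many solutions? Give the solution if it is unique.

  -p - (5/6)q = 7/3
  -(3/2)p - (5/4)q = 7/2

Row-reduce:
R1 ← R1 / (-1).
R2 ← R2 + 3/2·R1.
Rank is 1 with 2 unknowns, leaving q free.

infinitely many solutions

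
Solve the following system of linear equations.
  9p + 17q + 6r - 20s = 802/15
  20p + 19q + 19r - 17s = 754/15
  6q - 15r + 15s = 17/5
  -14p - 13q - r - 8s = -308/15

p = 1, q = 7/5, r = -1, s = -4/3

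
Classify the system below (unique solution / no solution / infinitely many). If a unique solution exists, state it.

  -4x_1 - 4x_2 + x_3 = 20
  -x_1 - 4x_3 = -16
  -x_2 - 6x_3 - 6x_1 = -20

Row-reduce the augmented matrix:
R1 ← R1 / (-4).
R2 ← R2 + 1·R1.
R3 ← R3 + 6·R1.
R1 ← R1 − 1·R2.
R3 ← R3 − 5·R2.
R3 ← R3 / (55/4).
R1 ← R1 − 4·R3.
R2 ← R2 + 17/4·R3.
Reading off the reduced rows gives x_1 = 0, x_2 = -4, x_3 = 4.

x_1 = 0, x_2 = -4, x_3 = 4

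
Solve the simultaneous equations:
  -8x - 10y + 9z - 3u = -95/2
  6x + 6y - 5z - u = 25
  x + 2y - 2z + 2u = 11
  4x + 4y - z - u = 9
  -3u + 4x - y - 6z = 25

no solution

Row-reduce:
R1 ← R1 / (-8).
R2 ← R2 − 6·R1.
R3 ← R3 − 1·R1.
R4 ← R4 − 4·R1.
R5 ← R5 − 4·R1.
R2 ← R2 / (-3/2).
R1 ← R1 − 5/4·R2.
R3 ← R3 − 3/4·R2.
R4 ← R4 + 1·R2.
R5 ← R5 + 6·R2.
Swap R3 and R4.
R3 ← R3 / (7/3).
R1 ← R1 − 1/3·R3.
R2 ← R2 + 7/6·R3.
R5 ← R5 + 17/2·R3.
Swap R4 and R5.
R4 ← R4 / (51/7).
R1 ← R1 + 16/7·R4.
R2 ← R2 − 2·R4.
R3 ← R3 + 1/7·R4.
Row 5 reduces to 0 = -1/4, a contradiction. The system is inconsistent.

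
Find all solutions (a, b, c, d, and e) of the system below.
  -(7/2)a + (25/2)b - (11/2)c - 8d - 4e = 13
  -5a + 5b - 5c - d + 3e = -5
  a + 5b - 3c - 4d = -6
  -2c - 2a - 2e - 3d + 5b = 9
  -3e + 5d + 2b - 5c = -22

Row-reduce:
R1 ← R1 / (-7/2).
R2 ← R2 + 5·R1.
R3 ← R3 − 1·R1.
R4 ← R4 + 2·R1.
R2 ← R2 / (-90/7).
R1 ← R1 + 25/7·R2.
R3 ← R3 − 60/7·R2.
R4 ← R4 + 15/7·R2.
R5 ← R5 − 2·R2.
R3 ← R3 / (-8/3).
R1 ← R1 − 7/9·R3.
R2 ← R2 + 2/9·R3.
R4 ← R4 − 2/3·R3.
R5 ← R5 + 41/9·R3.
Swap R4 and R5.
R4 ← R4 / (329/60).
R1 ← R1 + 5/12·R4.
R2 ← R2 + 13/15·R4.
R3 ← R3 + 1/4·R4.
Row 5 reduces to 0 = 1, a contradiction. The system is inconsistent.

no solution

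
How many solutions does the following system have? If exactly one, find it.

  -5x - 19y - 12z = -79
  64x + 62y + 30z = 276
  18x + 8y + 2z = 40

Row-reduce:
R1 ← R1 / (-5).
R2 ← R2 − 64·R1.
R3 ← R3 − 18·R1.
R2 ← R2 / (-906/5).
R1 ← R1 − 19/5·R2.
R3 ← R3 + 302/5·R2.
Row 3 reduces to 0 = 2/3, a contradiction. The system is inconsistent.

no solution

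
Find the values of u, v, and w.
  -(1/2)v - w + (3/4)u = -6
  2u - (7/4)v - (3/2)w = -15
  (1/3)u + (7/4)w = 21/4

u = 0, v = 6, w = 3

Row-reduce the augmented matrix:
R1 ← R1 / (3/4).
R2 ← R2 − 2·R1.
R3 ← R3 − 1/3·R1.
R2 ← R2 / (-5/12).
R1 ← R1 + 2/3·R2.
R3 ← R3 − 2/9·R2.
R3 ← R3 / (169/60).
R1 ← R1 + 16/5·R3.
R2 ← R2 + 14/5·R3.
Reading off the reduced rows gives u = 0, v = 6, w = 3.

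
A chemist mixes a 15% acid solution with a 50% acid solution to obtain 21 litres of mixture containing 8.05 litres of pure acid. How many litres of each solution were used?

Let a = litres of solution A, b = litres of solution B.
  a + b = 21
  (3/20)a + (1/2)b = 161/20
From equation 1: a = 21 − b.
Substitute into equation 2 and solve: b = 14.
Then a = 7.

litres of solution A: 7, litres of solution B: 14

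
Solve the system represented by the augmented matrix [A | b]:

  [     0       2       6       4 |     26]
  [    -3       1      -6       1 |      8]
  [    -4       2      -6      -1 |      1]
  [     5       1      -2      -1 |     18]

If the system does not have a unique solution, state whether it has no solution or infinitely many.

Row-reduce the augmented matrix:
Swap R1 and R2.
R1 ← R1 / (-3).
R3 ← R3 + 4·R1.
R4 ← R4 − 5·R1.
R2 ← R2 / (2).
R1 ← R1 + 1/3·R2.
R3 ← R3 − 2/3·R2.
R4 ← R4 − 8/3·R2.
Swap R3 and R4.
R3 ← R3 / (-20).
R1 ← R1 − 3·R3.
R2 ← R2 − 3·R3.
R4 ← R4 / (-11/3).
R1 ← R1 + 11/30·R4.
R2 ← R2 − 13/10·R4.
R3 ← R3 − 7/30·R4.
Reading off the reduced rows gives x_1 = 3, x_2 = 6, x_3 = -1, x_4 = 5.

x_1 = 3, x_2 = 6, x_3 = -1, x_4 = 5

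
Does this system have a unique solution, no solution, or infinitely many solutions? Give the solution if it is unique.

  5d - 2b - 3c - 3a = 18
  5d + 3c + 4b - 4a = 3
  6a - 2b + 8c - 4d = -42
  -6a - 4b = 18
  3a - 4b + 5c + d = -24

a = -3, b = 0, c = -3, d = 0

Row-reduce the augmented matrix:
R1 ← R1 / (-3).
R2 ← R2 + 4·R1.
R3 ← R3 − 6·R1.
R4 ← R4 + 6·R1.
R5 ← R5 − 3·R1.
R2 ← R2 / (20/3).
R1 ← R1 − 2/3·R2.
R3 ← R3 + 6·R2.
R5 ← R5 + 6·R2.
R3 ← R3 / (83/10).
R1 ← R1 − 3/10·R3.
R2 ← R2 − 21/20·R3.
R4 ← R4 − 6·R3.
R5 ← R5 − 83/10·R3.
R4 ← R4 / (-1100/83).
R1 ← R1 + 138/83·R4.
R2 ← R2 + 68/83·R4.
R3 ← R3 − 45/83·R4.
R5 reduces to 0 = 0, so the extra equation is consistent.
Reading off the reduced rows gives a = -3, b = 0, c = -3, d = 0.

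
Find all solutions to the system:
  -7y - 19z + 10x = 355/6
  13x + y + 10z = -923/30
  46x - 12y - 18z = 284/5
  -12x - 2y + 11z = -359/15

Row-reduce the augmented matrix:
R1 ← R1 / (10).
R2 ← R2 − 13·R1.
R3 ← R3 − 46·R1.
R4 ← R4 + 12·R1.
R2 ← R2 / (101/10).
R1 ← R1 + 7/10·R2.
R3 ← R3 − 101/5·R2.
R4 ← R4 + 52/5·R2.
Swap R3 and R4.
R3 ← R3 / (2417/101).
R1 ← R1 − 51/101·R3.
R2 ← R2 − 347/101·R3.
R4 reduces to 0 = 0, so the extra equation is consistent.
Reading off the reduced rows gives x = -1/5, y = -3/2, z = -8/3.

x = -1/5, y = -3/2, z = -8/3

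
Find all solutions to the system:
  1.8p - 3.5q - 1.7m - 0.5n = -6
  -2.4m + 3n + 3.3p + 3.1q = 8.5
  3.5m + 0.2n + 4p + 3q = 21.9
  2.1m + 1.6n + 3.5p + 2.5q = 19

Row-reduce the augmented matrix:
R1 ← R1 / (-17/10).
R2 ← R2 + 12/5·R1.
R3 ← R3 − 7/2·R1.
R4 ← R4 − 21/10·R1.
R2 ← R2 / (63/17).
R1 ← R1 − 5/17·R2.
R3 ← R3 + 141/170·R2.
R4 ← R4 − 167/170·R2.
R3 ← R3 / (5513/700).
R1 ← R1 + 47/42·R3.
R2 ← R2 − 43/210·R3.
R4 ← R4 − 11597/2100·R3.
R4 ← R4 / (-562627/248085).
R1 ← R1 − 53524/49617·R4.
R2 ← R2 − 110765/49617·R4.
R3 ← R3 + 5053/16539·R4.
Reading off the reduced rows gives m = 3, n = 2, p = 2, q = 1.

m = 3, n = 2, p = 2, q = 1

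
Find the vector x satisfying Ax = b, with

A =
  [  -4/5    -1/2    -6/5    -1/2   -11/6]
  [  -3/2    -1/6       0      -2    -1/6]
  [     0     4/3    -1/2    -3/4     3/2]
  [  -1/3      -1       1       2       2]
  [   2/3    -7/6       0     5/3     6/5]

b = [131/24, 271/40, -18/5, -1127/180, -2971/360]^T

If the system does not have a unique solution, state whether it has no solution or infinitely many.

Row-reduce the augmented matrix:
R1 ← R1 / (-4/5).
R2 ← R2 + 3/2·R1.
R4 ← R4 + 1/3·R1.
R5 ← R5 − 2/3·R1.
R2 ← R2 / (37/48).
R1 ← R1 − 5/8·R2.
R3 ← R3 − 4/3·R2.
R4 ← R4 + 19/24·R2.
R5 ← R5 + 19/12·R2.
R3 ← R3 / (-325/74).
R1 ← R1 + 12/37·R3.
R2 ← R2 − 108/37·R3.
R4 ← R4 − 141/37·R3.
R5 ← R5 − 134/37·R3.
R4 ← R4 / (4019/1950).
R1 ← R1 − 457/325·R4.
R2 ← R2 + 213/325·R4.
R3 ← R3 + 161/650·R4.
R5 ← R5 + 23/650·R4.
R5 ← R5 / (1087087/361710).
R1 ← R1 + 7112/4019·R5.
R2 ← R2 − 9163/4019·R5.
R3 ← R3 − 15059/12057·R5.
R4 ← R4 − 14716/12057·R5.
Reading off the reduced rows gives x_1 = -8/3, x_2 = 3/4, x_3 = 2, x_4 = -6/5, x_5 = -3.

x_1 = -8/3, x_2 = 3/4, x_3 = 2, x_4 = -6/5, x_5 = -3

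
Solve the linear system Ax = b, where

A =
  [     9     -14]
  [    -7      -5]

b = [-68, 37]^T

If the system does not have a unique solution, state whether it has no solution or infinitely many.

x_1 = -6, x_2 = 1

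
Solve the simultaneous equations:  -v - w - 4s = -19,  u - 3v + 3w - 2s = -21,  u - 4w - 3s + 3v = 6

Row-reduce:
Swap R1 and R2.
R3 ← R3 − 1·R1.
R2 ← R2 / (-1).
R1 ← R1 + 3·R2.
R3 ← R3 − 6·R2.
R3 ← R3 / (-13).
R1 ← R1 − 6·R3.
R2 ← R2 − 1·R3.
Rank is 3 with 4 unknowns, leaving s free.

infinitely many solutions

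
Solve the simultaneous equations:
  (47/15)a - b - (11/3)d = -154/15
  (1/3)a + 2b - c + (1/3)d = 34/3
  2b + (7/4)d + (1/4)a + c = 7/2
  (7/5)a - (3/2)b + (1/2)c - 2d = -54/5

infinitely many solutions

Row-reduce:
R1 ← R1 / (47/15).
R2 ← R2 − 1/3·R1.
R3 ← R3 − 1/4·R1.
R4 ← R4 − 7/5·R1.
R2 ← R2 / (99/47).
R1 ← R1 + 15/47·R2.
R3 ← R3 − 391/188·R2.
R4 ← R4 + 99/94·R2.
R3 ← R3 / (787/396).
R1 ← R1 + 5/33·R3.
R2 ← R2 + 47/99·R3.
Rank is 3 with 4 unknowns, leaving d free.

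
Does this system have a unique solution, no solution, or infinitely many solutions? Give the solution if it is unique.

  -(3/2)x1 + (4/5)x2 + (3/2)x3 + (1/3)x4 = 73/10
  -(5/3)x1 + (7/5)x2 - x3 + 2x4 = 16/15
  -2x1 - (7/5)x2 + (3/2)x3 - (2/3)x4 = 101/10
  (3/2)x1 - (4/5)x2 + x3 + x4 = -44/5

x1 = -4, x2 = 1, x3 = 1, x4 = -3

Row-reduce the augmented matrix:
R1 ← R1 / (-3/2).
R2 ← R2 + 5/3·R1.
R3 ← R3 + 2·R1.
R4 ← R4 − 3/2·R1.
R2 ← R2 / (23/45).
R1 ← R1 + 8/15·R2.
R3 ← R3 + 37/15·R2.
R3 ← R3 / (-615/46).
R1 ← R1 + 87/23·R3.
R2 ← R2 + 120/23·R3.
R4 ← R4 − 5/2·R3.
R4 ← R4 / (958/369).
R1 ← R1 + 266/615·R4.
R2 ← R2 − 68/123·R4.
R3 ← R3 + 932/1845·R4.
Reading off the reduced rows gives x1 = -4, x2 = 1, x3 = 1, x4 = -3.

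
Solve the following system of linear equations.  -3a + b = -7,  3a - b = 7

Row-reduce:
R1 ← R1 / (-3).
R2 ← R2 − 3·R1.
Rank is 1 with 2 unknowns, leaving b free.

infinitely many solutions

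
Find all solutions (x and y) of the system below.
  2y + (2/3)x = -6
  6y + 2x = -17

Row-reduce:
R1 ← R1 / (2/3).
R2 ← R2 − 2·R1.
Row 2 reduces to 0 = 1, a contradiction. The system is inconsistent.

no solution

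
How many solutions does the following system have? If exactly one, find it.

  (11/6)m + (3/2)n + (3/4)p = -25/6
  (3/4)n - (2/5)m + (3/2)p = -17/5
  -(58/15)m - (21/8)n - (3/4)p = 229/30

Row-reduce:
R1 ← R1 / (11/6).
R2 ← R2 + 2/5·R1.
R3 ← R3 + 58/15·R1.
R2 ← R2 / (237/220).
R1 ← R1 − 9/11·R2.
R3 ← R3 − 237/440·R2.
Row 3 reduces to 0 = 1, a contradiction. The system is inconsistent.

no solution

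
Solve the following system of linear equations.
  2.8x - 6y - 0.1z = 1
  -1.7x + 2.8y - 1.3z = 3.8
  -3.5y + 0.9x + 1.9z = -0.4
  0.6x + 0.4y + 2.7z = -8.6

x = -4, y = -2, z = -2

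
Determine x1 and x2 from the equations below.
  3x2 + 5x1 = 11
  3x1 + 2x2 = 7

x1 = 1, x2 = 2

Row-reduce the augmented matrix:
R1 ← R1 / (5).
R2 ← R2 − 3·R1.
R2 ← R2 / (1/5).
R1 ← R1 − 3/5·R2.
Reading off the reduced rows gives x1 = 1, x2 = 2.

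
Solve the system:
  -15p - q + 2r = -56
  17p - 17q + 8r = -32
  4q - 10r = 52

p = 3, q = 3, r = -4

Row-reduce the augmented matrix:
R1 ← R1 / (-15).
R2 ← R2 − 17·R1.
R2 ← R2 / (-272/15).
R1 ← R1 − 1/15·R2.
R3 ← R3 − 4·R2.
R3 ← R3 / (-263/34).
R1 ← R1 + 13/136·R3.
R2 ← R2 + 77/136·R3.
Reading off the reduced rows gives p = 3, q = 3, r = -4.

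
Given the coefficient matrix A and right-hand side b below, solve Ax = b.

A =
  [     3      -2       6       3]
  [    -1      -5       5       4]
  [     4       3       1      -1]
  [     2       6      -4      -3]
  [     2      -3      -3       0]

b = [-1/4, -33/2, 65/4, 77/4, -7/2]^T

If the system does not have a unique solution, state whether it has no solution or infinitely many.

x_1 = 2, x_2 = 2, x_3 = 1/2, x_4 = -7/4

Row-reduce the augmented matrix:
R1 ← R1 / (3).
R2 ← R2 + 1·R1.
R3 ← R3 − 4·R1.
R4 ← R4 − 2·R1.
R5 ← R5 − 2·R1.
R2 ← R2 / (-17/3).
R1 ← R1 + 2/3·R2.
R3 ← R3 − 17/3·R2.
R4 ← R4 − 22/3·R2.
R5 ← R5 + 5/3·R2.
Swap R3 and R4.
R3 ← R3 / (18/17).
R1 ← R1 − 20/17·R3.
R2 ← R2 + 21/17·R3.
R5 ← R5 + 154/17·R3.
Swap R4 and R5.
R4 ← R4 / (82/9).
R1 ← R1 + 11/9·R4.
R2 ← R2 − 5/6·R4.
R3 ← R3 − 25/18·R4.
R5 reduces to 0 = 0, so the extra equation is consistent.
Reading off the reduced rows gives x_1 = 2, x_2 = 2, x_3 = 1/2, x_4 = -7/4.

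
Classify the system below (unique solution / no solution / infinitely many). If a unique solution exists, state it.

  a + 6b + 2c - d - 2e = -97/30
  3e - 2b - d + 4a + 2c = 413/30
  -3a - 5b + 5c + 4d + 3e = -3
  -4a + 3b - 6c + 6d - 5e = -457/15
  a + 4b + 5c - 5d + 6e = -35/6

Row-reduce the augmented matrix:
R2 ← R2 − 4·R1.
R3 ← R3 + 3·R1.
R4 ← R4 + 4·R1.
R5 ← R5 − 1·R1.
R2 ← R2 / (-26).
R1 ← R1 − 6·R2.
R3 ← R3 − 13·R2.
R4 ← R4 − 27·R2.
R5 ← R5 + 2·R2.
R3 ← R3 / (8).
R1 ← R1 − 8/13·R3.
R2 ← R2 − 3/13·R3.
R4 ← R4 + 55/13·R3.
R5 ← R5 − 45/13·R3.
R4 ← R4 / (103/16).
R1 ← R1 + 1/2·R4.
R2 ← R2 + 3/16·R4.
R3 ← R3 − 5/16·R4.
R5 ← R5 + 85/16·R4.
R5 ← R5 / (7849/1339).
R1 ← R1 − 437/1339·R5.
R2 ← R2 + 673/1339·R5.
R3 ← R3 − 435/1339·R5.
R4 ← R4 + 53/1339·R5.
Reading off the reduced rows gives a = 8/3, b = -3, c = 9/5, d = -5/2, e = -3.

a = 8/3, b = -3, c = 9/5, d = -5/2, e = -3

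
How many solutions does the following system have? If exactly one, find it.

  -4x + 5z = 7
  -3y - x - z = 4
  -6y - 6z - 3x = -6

x = 2, y = -3, z = 3

Row-reduce the augmented matrix:
R1 ← R1 / (-4).
R2 ← R2 + 1·R1.
R3 ← R3 + 3·R1.
R2 ← R2 / (-3).
R3 ← R3 + 6·R2.
R3 ← R3 / (-21/4).
R1 ← R1 + 5/4·R3.
R2 ← R2 − 3/4·R3.
Reading off the reduced rows gives x = 2, y = -3, z = 3.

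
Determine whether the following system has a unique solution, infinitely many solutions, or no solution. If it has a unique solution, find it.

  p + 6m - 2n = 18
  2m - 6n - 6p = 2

Row-reduce:
R1 ← R1 / (6).
R2 ← R2 − 2·R1.
R2 ← R2 / (-16/3).
R1 ← R1 + 1/3·R2.
Rank is 2 with 3 unknowns, leaving p free.

infinitely many solutions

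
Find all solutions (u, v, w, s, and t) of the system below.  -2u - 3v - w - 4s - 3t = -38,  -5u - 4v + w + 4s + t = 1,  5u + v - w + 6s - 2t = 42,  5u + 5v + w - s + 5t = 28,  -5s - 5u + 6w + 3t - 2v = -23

Row-reduce the augmented matrix:
R1 ← R1 / (-2).
R2 ← R2 + 5·R1.
R3 ← R3 − 5·R1.
R4 ← R4 − 5·R1.
R5 ← R5 + 5·R1.
R2 ← R2 / (7/2).
R1 ← R1 − 3/2·R2.
R3 ← R3 + 13/2·R2.
R4 ← R4 + 5/2·R2.
R5 ← R5 − 11/2·R2.
R3 ← R3 / (3).
R1 ← R1 + 1·R3.
R2 ← R2 − 1·R3.
R4 ← R4 − 1·R3.
R5 ← R5 − 3·R3.
R4 ← R4 / (-25/3).
R1 ← R1 − 10/3·R4.
R2 ← R2 + 10/3·R4.
R3 ← R3 − 22/3·R4.
R5 ← R5 + 39·R4.
R5 ← R5 / (-2809/175).
R1 ← R1 − 19/35·R5.
R2 ← R2 + 9/35·R5.
R3 ← R3 − 594/175·R5.
R4 ← R4 + 31/175·R5.
Reading off the reduced rows gives u = 3, v = 2, w = 3, s = 5, t = 1.

u = 3, v = 2, w = 3, s = 5, t = 1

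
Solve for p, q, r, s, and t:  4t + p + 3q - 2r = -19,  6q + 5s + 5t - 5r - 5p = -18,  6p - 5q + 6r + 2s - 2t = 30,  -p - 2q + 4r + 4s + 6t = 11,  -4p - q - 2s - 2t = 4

Row-reduce the augmented matrix:
R2 ← R2 + 5·R1.
R3 ← R3 − 6·R1.
R4 ← R4 + 1·R1.
R5 ← R5 + 4·R1.
R2 ← R2 / (21).
R1 ← R1 − 3·R2.
R3 ← R3 + 23·R2.
R4 ← R4 − 1·R2.
R5 ← R5 − 11·R2.
R3 ← R3 / (11/7).
R1 ← R1 − 1/7·R3.
R2 ← R2 + 5/7·R3.
R4 ← R4 − 19/7·R3.
R5 ← R5 + 1/7·R3.
R4 ← R4 / (-302/33).
R1 ← R1 + 46/33·R4.
R2 ← R2 − 40/11·R4.
R3 ← R3 − 157/33·R4.
R5 ← R5 + 130/33·R4.
R5 ← R5 / (-262/151).
R1 ← R1 + 102/151·R5.
R2 ← R2 − 660/151·R5.
R3 ← R3 − 637/151·R5.
R4 ← R4 + 106/151·R5.
Reading off the reduced rows gives p = -1, q = 2, r = 6, s = 2, t = -3.

p = -1, q = 2, r = 6, s = 2, t = -3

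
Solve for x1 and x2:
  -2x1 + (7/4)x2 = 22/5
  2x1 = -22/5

Row-reduce the augmented matrix:
R1 ← R1 / (-2).
R2 ← R2 − 2·R1.
R2 ← R2 / (7/4).
R1 ← R1 + 7/8·R2.
Reading off the reduced rows gives x1 = -11/5, x2 = 0.

x1 = -11/5, x2 = 0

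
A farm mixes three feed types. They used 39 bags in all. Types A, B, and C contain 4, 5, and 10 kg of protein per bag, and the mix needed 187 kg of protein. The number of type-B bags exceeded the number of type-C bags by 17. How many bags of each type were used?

Let a = type-A bags, b = type-B bags, c = type-C bags.
  a + b + c = 39
  10c + 4a + 5b = 187
  b - c = 17
Row-reduce the augmented matrix:
R2 ← R2 − 4·R1.
R1 ← R1 − 1·R2.
R3 ← R3 − 1·R2.
R3 ← R3 / (-7).
R1 ← R1 + 5·R3.
R2 ← R2 − 6·R3.
Reading off the reduced rows gives a = 18, b = 19, c = 2.

type-A bags: 18, type-B bags: 19, type-C bags: 2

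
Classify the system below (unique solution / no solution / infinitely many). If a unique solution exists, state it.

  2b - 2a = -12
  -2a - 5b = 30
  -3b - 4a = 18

Row-reduce the augmented matrix:
R1 ← R1 / (-2).
R2 ← R2 + 2·R1.
R3 ← R3 + 4·R1.
R2 ← R2 / (-7).
R1 ← R1 + 1·R2.
R3 ← R3 + 7·R2.
R3 reduces to 0 = 0, so the extra equation is consistent.
Reading off the reduced rows gives a = 0, b = -6.

a = 0, b = -6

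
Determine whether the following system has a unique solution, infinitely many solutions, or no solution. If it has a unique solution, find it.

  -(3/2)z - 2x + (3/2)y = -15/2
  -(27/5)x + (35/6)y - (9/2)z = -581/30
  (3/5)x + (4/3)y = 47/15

infinitely many solutions

Row-reduce:
R1 ← R1 / (-2).
R2 ← R2 + 27/5·R1.
R3 ← R3 − 3/5·R1.
R2 ← R2 / (107/60).
R1 ← R1 + 3/4·R2.
R3 ← R3 − 107/60·R2.
Rank is 2 with 3 unknowns, leaving z free.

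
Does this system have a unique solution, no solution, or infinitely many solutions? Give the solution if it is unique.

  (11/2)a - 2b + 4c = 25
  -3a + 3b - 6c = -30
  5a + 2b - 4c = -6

no solution

Row-reduce:
R1 ← R1 / (11/2).
R2 ← R2 + 3·R1.
R3 ← R3 − 5·R1.
R2 ← R2 / (21/11).
R1 ← R1 + 4/11·R2.
R3 ← R3 − 42/11·R2.
Row 3 reduces to 0 = 4, a contradiction. The system is inconsistent.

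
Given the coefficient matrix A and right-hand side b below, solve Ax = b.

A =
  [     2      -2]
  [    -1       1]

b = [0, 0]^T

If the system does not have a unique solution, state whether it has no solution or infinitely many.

infinitely many solutions

Row-reduce:
R1 ← R1 / (2).
R2 ← R2 + 1·R1.
Rank is 1 with 2 unknowns, leaving x_2 free.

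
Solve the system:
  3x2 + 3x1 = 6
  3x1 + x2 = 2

From equation 2: x2 = 2 − 3·x1.
Substitute into equation 1 and solve: x1 = 0.
Then x2 = 2.

x1 = 0, x2 = 2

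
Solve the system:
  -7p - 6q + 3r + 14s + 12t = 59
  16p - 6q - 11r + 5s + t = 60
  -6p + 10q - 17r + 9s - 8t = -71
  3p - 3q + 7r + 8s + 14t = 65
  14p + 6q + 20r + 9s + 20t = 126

Row-reduce the augmented matrix:
R1 ← R1 / (-7).
R2 ← R2 − 16·R1.
R3 ← R3 + 6·R1.
R4 ← R4 − 3·R1.
R5 ← R5 − 14·R1.
R2 ← R2 / (-138/7).
R1 ← R1 − 6/7·R2.
R3 ← R3 − 106/7·R2.
R4 ← R4 + 39/7·R2.
R5 ← R5 + 6·R2.
R3 ← R3 / (-1570/69).
R1 ← R1 + 14/23·R3.
R2 ← R2 − 29/138·R3.
R4 ← R4 − 435/46·R3.
R5 ← R5 − 627/23·R3.
R4 ← R4 / (2215/157).
R1 ← R1 + 841/785·R4.
R2 ← R2 + 1289/785·R4.
R3 ← R3 + 877/785·R4.
R5 ← R5 − 44113/785·R4.
R5 ← R5 / (-466177/44300).
R1 ← R1 − 16939/44300·R5.
R2 ← R2 − 614/11075·R5.
R3 ← R3 − 37233/44300·R5.
R4 ← R4 − 7903/8860·R5.
Reading off the reduced rows gives p = 4, q = -4, r = 5, s = 6, t = -3.

p = 4, q = -4, r = 5, s = 6, t = -3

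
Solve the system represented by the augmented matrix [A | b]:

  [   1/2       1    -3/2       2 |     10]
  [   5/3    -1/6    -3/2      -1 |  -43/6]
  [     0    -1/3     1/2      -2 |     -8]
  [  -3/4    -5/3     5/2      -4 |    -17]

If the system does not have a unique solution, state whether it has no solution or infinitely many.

Row-reduce:
R1 ← R1 / (1/2).
R2 ← R2 − 5/3·R1.
R4 ← R4 + 3/4·R1.
R2 ← R2 / (-7/2).
R1 ← R1 − 2·R2.
R3 ← R3 + 1/3·R2.
R4 ← R4 + 1/6·R2.
R3 ← R3 / (1/6).
R1 ← R1 + 1·R3.
R2 ← R2 + 1·R3.
R4 ← R4 − 1/12·R3.
Row 4 reduces to 0 = 2, a contradiction. The system is inconsistent.

no solution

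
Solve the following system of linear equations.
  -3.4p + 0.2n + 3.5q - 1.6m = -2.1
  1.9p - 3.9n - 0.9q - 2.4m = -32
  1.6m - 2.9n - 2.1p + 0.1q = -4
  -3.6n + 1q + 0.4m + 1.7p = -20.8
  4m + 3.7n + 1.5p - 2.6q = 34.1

m = 4, n = 5, p = -2, q = -1

Row-reduce the augmented matrix:
R1 ← R1 / (-8/5).
R2 ← R2 + 12/5·R1.
R3 ← R3 − 8/5·R1.
R4 ← R4 − 2/5·R1.
R5 ← R5 − 4·R1.
R2 ← R2 / (-21/5).
R1 ← R1 + 1/8·R2.
R3 ← R3 + 27/10·R2.
R4 ← R4 + 71/20·R2.
R5 ← R5 − 21/5·R2.
R3 ← R3 / (-10).
R1 ← R1 − 23/12·R3.
R2 ← R2 + 5/3·R3.
R4 ← R4 + 76/15·R3.
R4 ← R4 / (9089/2800).
R1 ← R1 + 1247/2240·R4.
R2 ← R2 − 23/112·R4.
R3 ← R3 + 423/560·R4.
R5 reduces to 0 = 0, so the extra equation is consistent.
Reading off the reduced rows gives m = 4, n = 5, p = -2, q = -1.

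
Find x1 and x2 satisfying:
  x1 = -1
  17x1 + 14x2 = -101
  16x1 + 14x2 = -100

x1 = -1, x2 = -6

Row-reduce the augmented matrix:
R2 ← R2 − 17·R1.
R3 ← R3 − 16·R1.
R2 ← R2 / (14).
R3 ← R3 − 14·R2.
R3 reduces to 0 = 0, so the extra equation is consistent.
Reading off the reduced rows gives x1 = -1, x2 = -6.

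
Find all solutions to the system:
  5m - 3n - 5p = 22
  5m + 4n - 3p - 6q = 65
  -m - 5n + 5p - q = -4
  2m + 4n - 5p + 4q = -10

m = 5, n = 1, p = 0, q = -6

Row-reduce the augmented matrix:
R1 ← R1 / (5).
R2 ← R2 − 5·R1.
R3 ← R3 + 1·R1.
R4 ← R4 − 2·R1.
R2 ← R2 / (7).
R1 ← R1 + 3/5·R2.
R3 ← R3 + 28/5·R2.
R4 ← R4 − 26/5·R2.
R3 ← R3 / (28/5).
R1 ← R1 + 29/35·R3.
R2 ← R2 − 2/7·R3.
R4 ← R4 + 157/35·R3.
R4 ← R4 / (747/196).
R1 ← R1 + 269/196·R4.
R2 ← R2 + 55/98·R4.
R3 ← R3 + 29/28·R4.
Reading off the reduced rows gives m = 5, n = 1, p = 0, q = -6.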